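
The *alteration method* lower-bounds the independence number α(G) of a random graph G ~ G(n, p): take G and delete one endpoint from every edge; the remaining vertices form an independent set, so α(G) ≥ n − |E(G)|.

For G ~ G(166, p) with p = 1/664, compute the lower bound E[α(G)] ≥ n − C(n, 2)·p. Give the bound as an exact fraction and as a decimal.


E[|E(G)|] = C(166, 2)·p = 13695 · (1/664) = 165/8.
E[α(G)] ≥ n − E[|E(G)|] = 166 − 165/8 = 1163/8.
Numerically: ≈ 145.3750.
(This is only a lower bound; the true E[α(G)] may be larger.)

E[α(G)] ≥ 1163/8 ≈ 145.3750.


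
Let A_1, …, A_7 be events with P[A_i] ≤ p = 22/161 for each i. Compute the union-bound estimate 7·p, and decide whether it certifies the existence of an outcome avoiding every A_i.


Union bound: P[∪_{i=1}^{7} A_i] ≤ Σ_i P[A_i] ≤ 7·p = 7·(22/161) = 22/23.
Numerically: 22/23 ≈ 0.9565.
Is 22/23 < 1? YES.
Since P[∪ A_i] ≤ 22/23 < 1, the complement has P[∩ A_i^c] ≥ 1 − 22/23 = 1/23 > 0, so some outcome avoids every A_i.

7·p = 22/23 ≈ 0.9565; existence CERTIFIED by the union bound.


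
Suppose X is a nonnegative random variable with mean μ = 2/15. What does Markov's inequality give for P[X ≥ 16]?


μ = E[X] = 2/15, a = 16.
Markov: P[X ≥ 16] ≤ μ/a = (2/15)/16 = 1/120.
Numerically: ≈ 0.00833.
(Since a = 16 > μ = 0.13333, the bound 1/120 is < 1 and informative.)

P[X ≥ 16] ≤ 1/120 ≈ 0.00833.


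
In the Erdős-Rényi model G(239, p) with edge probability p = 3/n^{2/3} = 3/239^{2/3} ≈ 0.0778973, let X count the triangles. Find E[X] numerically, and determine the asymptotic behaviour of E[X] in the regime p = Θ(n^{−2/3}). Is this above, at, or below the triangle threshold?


Number of potential triangles: C(239, 3) = 2246839.
Each occurs with probability p³ ≈ (0.0778973)³ ≈ 4.72680800e-04.
By linearity: E[X] = C(239, 3)·p³ ≈ 2246839 · 4.72680800e-04 ≈ 1062.037657.
Since α = 2/3 < 1, p = c/n^{2/3} ≫ 1/n is above the triangle threshold p ~ 1/n. Asymptotically E[X] ~ (c³/6)·n^{3(1−α)} = (3³/6)·n^{1} → ∞; triangles are abundant w.h.p.

E[X] ≈ 1062.037657; in regime p = Θ(1/n^{2/3}) E[X] diverges (above the triangle threshold p ~ 1/n).


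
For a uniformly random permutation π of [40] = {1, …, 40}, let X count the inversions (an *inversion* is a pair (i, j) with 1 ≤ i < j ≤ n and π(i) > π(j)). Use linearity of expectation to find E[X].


Write X = Σ X_I over the C(40, 2) = 780 pairs i < j, with X_I the indicator of one inversion.
There are 780 indicators.
For each fixed pair i < j, the values π(i) and π(j) are two distinct elements of {1, …, 40} in uniformly random order; by symmetry P[π(i) > π(j)] = 1/2.
By linearity: E[X] = 780 · (1/2) = C(40, 2) · (1/2) = 780/2 = 390 ≈ 390.000000.

E[X] = 390 = 390.000000.


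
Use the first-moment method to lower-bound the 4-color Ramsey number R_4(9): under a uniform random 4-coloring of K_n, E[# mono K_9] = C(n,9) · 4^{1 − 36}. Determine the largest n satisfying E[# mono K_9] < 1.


We need C(n, 9) · 4^{1 − 36} < 1, i.e. C(n, 9) < 4^{36 − 1} = 1180591620717411303424.
Check values of n near the boundary:
  n = 908: C(908, 9) = 1111058428637338083100; 1111058428637338083100 < 1180591620717411303424? YES
  n = 909: C(909, 9) = 1122169012923711463931; 1122169012923711463931 < 1180591620717411303424? YES
  n = 910: C(910, 9) = 1133378248346922788210; 1133378248346922788210 < 1180591620717411303424? YES
  n = 911: C(911, 9) = 1144686900492291197405; 1144686900492291197405 < 1180591620717411303424? YES
  n = 912: C(912, 9) = 1156095740032081475120; 1156095740032081475120 < 1180591620717411303424? YES
  n = 913: C(913, 9) = 1167605542753639808390; 1167605542753639808390 < 1180591620717411303424? YES
  n = 914: C(914, 9) = 1179217089587653905932; 1179217089587653905932 < 1180591620717411303424? YES
  n = 915: C(915, 9) = 1190931166636537885130; 1190931166636537885130 < 1180591620717411303424? NO
  n = 916: C(916, 9) = 1202748565202942340440; 1202748565202942340440 < 1180591620717411303424? NO
The largest n with C(n, 9) < 1180591620717411303424 is n = 914 (where E[X] = 294804272396913476483/295147905179352825856 ≈ 0.999). Hence R_4(9) > 914, i.e. R_4(9) ≥ 915.

Largest n = 914; hence R_4(9) > 914.


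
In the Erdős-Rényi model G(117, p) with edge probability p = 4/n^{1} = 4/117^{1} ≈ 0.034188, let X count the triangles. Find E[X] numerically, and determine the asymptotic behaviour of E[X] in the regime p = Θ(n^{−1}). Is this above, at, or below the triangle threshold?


Number of potential triangles: C(117, 3) = 260130.
Each occurs with probability p³ ≈ (0.034188)³ ≈ 3.99597156e-05.
By linearity: E[X] = C(117, 3)·p³ ≈ 260130 · 3.99597156e-05 ≈ 10.394721.
Here α = 1, so p = 4/n is exactly at the triangle threshold p ~ 1/n. Asymptotically E[X] → c³/6 = 4³/6 = 32/3 ≈ 10.666667, a bounded constant. In this regime the triangle count is asymptotically Poisson(c³/6).

E[X] ≈ 10.394721; in regime p = Θ(1/n^{1}) E[X] stays bounded (at the triangle threshold p ~ 1/n).


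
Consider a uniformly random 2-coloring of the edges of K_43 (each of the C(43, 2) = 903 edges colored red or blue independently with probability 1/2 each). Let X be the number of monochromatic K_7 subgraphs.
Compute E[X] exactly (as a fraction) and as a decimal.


Let X = Σ_S X_S over the C(43, 7) = 32224114 subsets S of size 7, where X_S = 1 if the K_7 on S is monochromatic.
For a fixed S, the K_7 on S has C(7, 2) = 21 edges. P[all 21 edges red] = (1/2)^21, and likewise for blue, so P[monochromatic] = 2·(1/2)^21 = 2^{1 − 21} = 1/1048576.
By linearity: E[X] = C(43, 7) · 2^{1 − 21} = 32224114 · 1/1048576 = 16112057/524288.
Numerically: E[X] ≈ 30.731.

E[X] = C(43,7)·2^(1−C(7,2)) = 16112057/524288 ≈ 30.731.


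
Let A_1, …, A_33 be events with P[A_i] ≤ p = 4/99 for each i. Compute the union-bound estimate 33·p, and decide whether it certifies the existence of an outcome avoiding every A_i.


Union bound: P[∪_{i=1}^{33} A_i] ≤ Σ_i P[A_i] ≤ 33·p = 33·(4/99) = 4/3.
Numerically: 4/3 ≈ 1.3333333.
Is 4/3 < 1? NO.
Since the bound 4/3 is ≥ 1, the union bound is uninformative here; it does NOT by itself certify existence.

33·p = 4/3 ≈ 1.3333333; existence NOT certified by the union bound.


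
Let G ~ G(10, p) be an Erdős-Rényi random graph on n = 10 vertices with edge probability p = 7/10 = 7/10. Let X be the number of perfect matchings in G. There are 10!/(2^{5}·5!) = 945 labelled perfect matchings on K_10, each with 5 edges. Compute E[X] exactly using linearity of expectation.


K_10 has 10!/(2^{5}·5!) = 945 labelled perfect matchings.
For each such perfect matching H, let X_H = 1 if all 5 edges of H are present in G. Then P[X_H = 1] = p^{5} = (7/10)^{5} = 16807/100000.
By linearity: E[X] = Σ_H E[X_H] = 945 · p^{5} = 945 · 16807/100000 = 3176523/20000.
Numerically: E[X] ≈ 158.8.

E[X] = 945 · (7/10)^{5} = 3176523/20000 ≈ 158.8.


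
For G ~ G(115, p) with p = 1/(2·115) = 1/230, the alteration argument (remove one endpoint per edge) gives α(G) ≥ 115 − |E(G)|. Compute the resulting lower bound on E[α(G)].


E[|E(G)|] = C(115, 2)·p = 6555 · (1/230) = 57/2.
E[α(G)] ≥ n − E[|E(G)|] = 115 − 57/2 = 173/2.
Numerically: ≈ 86.500000.
(This is only a lower bound; the true E[α(G)] may be larger.)

E[α(G)] ≥ 173/2 ≈ 86.500000.


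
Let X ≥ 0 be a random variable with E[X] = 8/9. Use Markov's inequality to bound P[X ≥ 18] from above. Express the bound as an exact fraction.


μ = E[X] = 8/9, a = 18.
Markov: P[X ≥ 18] ≤ μ/a = (8/9)/18 = 4/81.
Numerically: ≈ 0.04938.
(Since a = 18 > μ = 0.88889, the bound 4/81 is < 1 and informative.)

P[X ≥ 18] ≤ 4/81 ≈ 0.04938.


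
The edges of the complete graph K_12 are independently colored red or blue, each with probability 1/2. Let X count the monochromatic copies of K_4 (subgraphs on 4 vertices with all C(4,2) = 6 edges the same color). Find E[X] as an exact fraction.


Let X = Σ_S X_S over the C(12, 4) = 495 subsets S of size 4, where X_S = 1 if the K_4 on S is monochromatic.
For a fixed S, the K_4 on S has C(4, 2) = 6 edges. P[all 6 edges red] = (1/2)^6, and likewise for blue, so P[monochromatic] = 2·(1/2)^6 = 2^{1 − 6} = 1/32.
Summing: E[X] = C(12, 4) · 2^{1 − 6} = 495 · 1/32 = 495/32.
Numerically: E[X] ≈ 15.46875.

E[X] = C(12,4)·2^(1−C(4,2)) = 495/32 ≈ 15.46875.


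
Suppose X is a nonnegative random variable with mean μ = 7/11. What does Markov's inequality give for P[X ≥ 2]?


μ = E[X] = 7/11, a = 2.
Markov: P[X ≥ 2] ≤ μ/a = (7/11)/2 = 7/22.
Numerically: ≈ 0.3182.
(Since a = 2 > μ = 0.6364, the bound 7/22 is < 1 and informative.)

P[X ≥ 2] ≤ 7/22 ≈ 0.3182.


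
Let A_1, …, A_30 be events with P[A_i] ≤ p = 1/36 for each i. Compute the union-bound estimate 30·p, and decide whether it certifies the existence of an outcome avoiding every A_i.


Union bound: P[∪_{i=1}^{30} A_i] ≤ Σ_i P[A_i] ≤ 30·p = 30·(1/36) = 5/6.
Numerically: 5/6 ≈ 0.83333.
Is 5/6 < 1? YES.
Since P[∪ A_i] ≤ 5/6 < 1, the complement has P[∩ A_i^c] ≥ 1 − 5/6 = 1/6 > 0, so some outcome avoids every A_i.

30·p = 5/6 ≈ 0.83333; existence CERTIFIED by the union bound.


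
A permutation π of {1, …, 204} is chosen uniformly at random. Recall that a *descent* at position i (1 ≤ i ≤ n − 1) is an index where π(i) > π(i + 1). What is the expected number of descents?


Write X = Σ X_I over i = 1, …, 203, with X_I the indicator of one descent.
There are 203 indicators.
For each fixed i, the pair (π(i), π(i+1)) is a uniformly random ordered pair of distinct values from {1, …, 204}; by symmetry P[π(i) > π(i+1)] = 1/2.
By linearity: E[X] = 203 · (1/2) = (204 − 1) · (1/2) = 203/2 ≈ 101.50000.

E[X] = 203/2 = 101.50000.


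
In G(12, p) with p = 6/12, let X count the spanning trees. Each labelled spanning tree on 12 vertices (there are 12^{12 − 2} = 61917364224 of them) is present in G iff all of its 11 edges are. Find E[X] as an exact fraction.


K_12 has 12^{12 − 2} = 61917364224 labelled spanning trees.
For each such spanning tree H, let X_H = 1 if all 11 edges of H are present in G. Then P[X_H = 1] = p^{11} = (1/2)^{11} = 1/2048.
Summing the indicators: E[X] = Σ_H E[X_H] = 61917364224 · p^{11} = 61917364224 · 1/2048 = 30233088.
Numerically: E[X] ≈ 3.0233e+07.

E[X] = 61917364224 · (1/2)^{11} = 30233088 ≈ 3.0233e+07.


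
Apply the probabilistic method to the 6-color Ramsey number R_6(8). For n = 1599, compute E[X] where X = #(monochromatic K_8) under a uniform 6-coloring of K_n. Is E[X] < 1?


E[X] = C(1599, 8) · 6^{1 − 28} = 1041478627524184359081 · 6^{−27} = 1041478627524184359081/1023490369077469249536.
As a reduced fraction: E[X] = 38573282500895717003/37907050706572935168 ≈ 1.017575.
Is E[X] < 1? NO.
Since E[X] ≥ 1, the first-moment bound is inconclusive at n = 1599; it does NOT by itself certify R_6(8) > 1599.

E[X] = 38573282500895717003/37907050706572935168 ≈ 1.017575; E[X] ≥ 1; first-moment method inconclusive here.


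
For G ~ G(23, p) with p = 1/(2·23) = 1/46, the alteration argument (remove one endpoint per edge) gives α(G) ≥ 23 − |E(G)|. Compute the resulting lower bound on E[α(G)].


E[|E(G)|] = C(23, 2)·p = 253 · (1/46) = 11/2.
E[α(G)] ≥ n − E[|E(G)|] = 23 − 11/2 = 35/2.
Numerically: ≈ 17.50000.
(This is only a lower bound; the true E[α(G)] may be larger.)

E[α(G)] ≥ 35/2 ≈ 17.50000.


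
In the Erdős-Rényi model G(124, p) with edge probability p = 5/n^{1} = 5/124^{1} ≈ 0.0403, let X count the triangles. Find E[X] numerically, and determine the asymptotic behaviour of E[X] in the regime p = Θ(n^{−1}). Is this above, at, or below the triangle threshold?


Number of potential triangles: C(124, 3) = 310124.
Each occurs with probability p³ ≈ (0.0403)³ ≈ 6.55609e-05.
By linearity: E[X] = C(124, 3)·p³ ≈ 310124 · 6.55609e-05 ≈ 20.332.
Here α = 1, so p = 5/n is exactly at the triangle threshold p ~ 1/n. Asymptotically E[X] → c³/6 = 5³/6 = 125/6 ≈ 20.833, a bounded constant. In this regime the triangle count is asymptotically Poisson(c³/6).

E[X] ≈ 20.332; in regime p = Θ(1/n^{1}) E[X] stays bounded (at the triangle threshold p ~ 1/n).


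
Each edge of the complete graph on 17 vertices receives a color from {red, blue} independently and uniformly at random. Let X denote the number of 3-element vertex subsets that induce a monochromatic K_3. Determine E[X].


Let X = Σ_S X_S over the C(17, 3) = 680 subsets S of size 3, where X_S = 1 if the K_3 on S is monochromatic.
For a fixed S, the K_3 on S has C(3, 2) = 3 edges. P[all 3 edges red] = (1/2)^3, and likewise for blue, so P[monochromatic] = 2·(1/2)^3 = 2^{1 − 3} = 1/4.
By linearity: E[X] = C(17, 3) · 2^{1 − 3} = 680 · 1/4 = 170.
Numerically: E[X] ≈ 170.00000.

E[X] = C(17,3)·2^(1−C(3,2)) = 170 ≈ 170.00000.


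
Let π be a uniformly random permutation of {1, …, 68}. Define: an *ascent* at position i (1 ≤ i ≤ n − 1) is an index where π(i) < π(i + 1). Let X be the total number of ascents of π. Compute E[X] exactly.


Write X = Σ X_I over i = 1, …, 67, with X_I the indicator of one ascent.
There are 67 indicators.
For each fixed i, the pair (π(i), π(i+1)) is a uniformly random ordered pair of distinct values from {1, …, 68}; by symmetry P[π(i) < π(i+1)] = 1/2.
By linearity: E[X] = 67 · (1/2) = (68 − 1) · (1/2) = 67/2 ≈ 33.500.

E[X] = 67/2 = 33.500.


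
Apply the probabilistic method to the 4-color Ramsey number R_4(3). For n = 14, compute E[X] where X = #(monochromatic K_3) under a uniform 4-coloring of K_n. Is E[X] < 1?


E[X] = C(14, 3) · 4^{1 − 3} = 364 · 4^{−2} = 364/16.
As a reduced fraction: E[X] = 91/4 ≈ 22.750000.
Is E[X] < 1? NO.
Since E[X] ≥ 1, the first-moment bound is inconclusive at n = 14; it does NOT by itself certify R_4(3) > 14.

E[X] = 91/4 ≈ 22.750000; E[X] ≥ 1; first-moment method inconclusive here.


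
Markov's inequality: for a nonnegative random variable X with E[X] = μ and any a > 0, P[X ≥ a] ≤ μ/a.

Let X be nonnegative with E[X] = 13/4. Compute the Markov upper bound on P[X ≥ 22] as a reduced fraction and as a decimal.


μ = E[X] = 13/4, a = 22.
Markov: P[X ≥ 22] ≤ μ/a = (13/4)/22 = 13/88.
Numerically: ≈ 0.148.
(Since a = 22 > μ = 3.250, the bound 13/88 is < 1 and informative.)

P[X ≥ 22] ≤ 13/88 ≈ 0.148.


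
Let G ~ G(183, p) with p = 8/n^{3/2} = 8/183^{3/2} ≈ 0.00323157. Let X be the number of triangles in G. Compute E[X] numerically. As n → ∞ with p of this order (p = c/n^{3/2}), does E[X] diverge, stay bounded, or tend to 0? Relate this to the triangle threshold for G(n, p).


Number of potential triangles: C(183, 3) = 1004731.
Each occurs with probability p³ ≈ (0.00323157)³ ≈ 3.37473796e-08.
By linearity: E[X] = C(183, 3)·p³ ≈ 1004731 · 3.37473796e-08 ≈ 0.033907.
Since α = 3/2 > 1, p = c/n^{3/2} = o(1/n) is below the triangle threshold p ~ 1/n. Asymptotically E[X] ~ (c³/6)·n^{3(1−α)} = (8³/6)·n^{-1.5} → 0, so by Markov's inequality G has no triangles w.h.p.

E[X] ≈ 0.033907; in regime p = Θ(1/n^{3/2}) E[X] tends to 0 (below the triangle threshold p ~ 1/n).


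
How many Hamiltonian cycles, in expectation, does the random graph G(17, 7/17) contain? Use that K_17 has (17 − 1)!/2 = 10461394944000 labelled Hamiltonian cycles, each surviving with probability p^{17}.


K_17 has (17 − 1)!/2 = 10461394944000 labelled Hamiltonian cycles.
For each such Hamiltonian cycle H, let X_H = 1 if all 17 edges of H are present in G. Then P[X_H = 1] = p^{17} = (7/17)^{17} = 232630513987207/827240261886336764177.
By linearity of expectation: E[X] = Σ_H E[X_H] = 10461394944000 · p^{17} = 10461394944000 · 232630513987207/827240261886336764177 = 2433639682845888590481408000/827240261886336764177.
Numerically: E[X] ≈ 2.94188e+06.

E[X] = 10461394944000 · (7/17)^{17} = 2433639682845888590481408000/827240261886336764177 ≈ 2.94188e+06.


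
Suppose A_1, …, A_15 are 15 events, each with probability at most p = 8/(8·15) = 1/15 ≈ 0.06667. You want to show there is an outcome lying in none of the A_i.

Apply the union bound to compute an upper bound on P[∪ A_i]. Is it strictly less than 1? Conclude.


Union bound: P[∪_{i=1}^{15} A_i] ≤ Σ_i P[A_i] ≤ 15·p = 15·(1/15) = 1.
Numerically: 1 ≈ 1.00000.
Is 1 < 1? NO.
Since the bound 1 is ≥ 1, the union bound is uninformative here; it does NOT by itself certify existence.

15·p = 1 ≈ 1.00000; existence NOT certified by the union bound.


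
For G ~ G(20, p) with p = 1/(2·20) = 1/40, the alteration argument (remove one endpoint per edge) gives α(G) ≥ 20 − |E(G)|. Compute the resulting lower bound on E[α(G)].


E[|E(G)|] = C(20, 2)·p = 190 · (1/40) = 19/4.
E[α(G)] ≥ n − E[|E(G)|] = 20 − 19/4 = 61/4.
Numerically: ≈ 15.2500.
(This is only a lower bound; the true E[α(G)] may be larger.)

E[α(G)] ≥ 61/4 ≈ 15.2500.


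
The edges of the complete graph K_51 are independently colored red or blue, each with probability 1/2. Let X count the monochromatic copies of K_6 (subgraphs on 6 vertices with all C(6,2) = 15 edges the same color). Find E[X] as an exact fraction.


Let X = Σ_S X_S over the C(51, 6) = 18009460 subsets S of size 6, where X_S = 1 if the K_6 on S is monochromatic.
For a fixed S, the K_6 on S has C(6, 2) = 15 edges. P[all 15 edges red] = (1/2)^15, and likewise for blue, so P[monochromatic] = 2·(1/2)^15 = 2^{1 − 15} = 1/16384.
By linearity: E[X] = C(51, 6) · 2^{1 − 15} = 18009460 · 1/16384 = 4502365/4096.
Numerically: E[X] ≈ 1099.210205.

E[X] = C(51,6)·2^(1−C(6,2)) = 4502365/4096 ≈ 1099.210205.


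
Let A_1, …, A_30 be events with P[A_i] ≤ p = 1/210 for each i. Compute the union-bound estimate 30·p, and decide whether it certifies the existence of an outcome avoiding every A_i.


Union bound: P[∪_{i=1}^{30} A_i] ≤ Σ_i P[A_i] ≤ 30·p = 30·(1/210) = 1/7.
Numerically: 1/7 ≈ 0.1428571.
Is 1/7 < 1? YES.
Since P[∪ A_i] ≤ 1/7 < 1, the complement has P[∩ A_i^c] ≥ 1 − 1/7 = 6/7 > 0, so some outcome avoids every A_i.

30·p = 1/7 ≈ 0.1428571; existence CERTIFIED by the union bound.


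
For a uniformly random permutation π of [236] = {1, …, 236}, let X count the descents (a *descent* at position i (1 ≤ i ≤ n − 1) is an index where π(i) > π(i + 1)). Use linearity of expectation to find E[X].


Write X = Σ X_I over i = 1, …, 235, with X_I the indicator of one descent.
There are 235 indicators.
For each fixed i, the pair (π(i), π(i+1)) is a uniformly random ordered pair of distinct values from {1, …, 236}; by symmetry P[π(i) > π(i+1)] = 1/2.
By linearity: E[X] = 235 · (1/2) = (236 − 1) · (1/2) = 235/2 ≈ 117.500000.

E[X] = 235/2 = 117.500000.


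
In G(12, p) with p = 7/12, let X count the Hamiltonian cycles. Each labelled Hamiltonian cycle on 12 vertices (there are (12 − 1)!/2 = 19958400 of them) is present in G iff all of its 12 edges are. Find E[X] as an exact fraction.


K_12 has (12 − 1)!/2 = 19958400 labelled Hamiltonian cycles.
For each such Hamiltonian cycle H, let X_H = 1 if all 12 edges of H are present in G. Then P[X_H = 1] = p^{12} = (7/12)^{12} = 13841287201/8916100448256.
By linearity: E[X] = Σ_H E[X_H] = 19958400 · p^{12} = 19958400 · 13841287201/8916100448256 = 26644477861925/859963392.
Numerically: E[X] ≈ 3.1e+04.

E[X] = 19958400 · (7/12)^{12} = 26644477861925/859963392 ≈ 3.1e+04.


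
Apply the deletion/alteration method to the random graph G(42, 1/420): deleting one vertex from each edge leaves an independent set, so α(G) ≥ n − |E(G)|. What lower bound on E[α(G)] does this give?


E[|E(G)|] = C(42, 2)·p = 861 · (1/420) = 41/20.
E[α(G)] ≥ n − E[|E(G)|] = 42 − 41/20 = 799/20.
Numerically: ≈ 39.9500.
(This is only a lower bound; the true E[α(G)] may be larger.)

E[α(G)] ≥ 799/20 ≈ 39.9500.


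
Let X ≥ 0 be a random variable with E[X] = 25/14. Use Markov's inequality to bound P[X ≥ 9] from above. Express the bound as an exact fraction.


μ = E[X] = 25/14, a = 9.
Markov: P[X ≥ 9] ≤ μ/a = (25/14)/9 = 25/126.
Numerically: ≈ 0.19841.
(Since a = 9 > μ = 1.78571, the bound 25/126 is < 1 and informative.)

P[X ≥ 9] ≤ 25/126 ≈ 0.19841.


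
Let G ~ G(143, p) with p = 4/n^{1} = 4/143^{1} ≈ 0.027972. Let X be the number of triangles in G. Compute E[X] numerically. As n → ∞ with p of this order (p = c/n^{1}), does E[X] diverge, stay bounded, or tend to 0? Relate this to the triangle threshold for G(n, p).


Number of potential triangles: C(143, 3) = 477191.
Each occurs with probability p³ ≈ (0.027972)³ ≈ 2.1886275e-05.
By linearity: E[X] = C(143, 3)·p³ ≈ 477191 · 2.1886275e-05 ≈ 10.44393.
Here α = 1, so p = 4/n is exactly at the triangle threshold p ~ 1/n. Asymptotically E[X] → c³/6 = 4³/6 = 32/3 ≈ 10.66667, a bounded constant. In this regime the triangle count is asymptotically Poisson(c³/6).

E[X] ≈ 10.44393; in regime p = Θ(1/n^{1}) E[X] stays bounded (at the triangle threshold p ~ 1/n).


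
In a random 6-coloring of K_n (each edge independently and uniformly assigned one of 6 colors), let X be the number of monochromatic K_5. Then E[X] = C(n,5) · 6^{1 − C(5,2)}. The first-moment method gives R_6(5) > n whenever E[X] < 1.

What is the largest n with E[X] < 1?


We need C(n, 5) · 6^{1 − 10} < 1, i.e. C(n, 5) < 6^{10 − 1} = 10077696.
Check values of n near the boundary:
  n = 61: C(61, 5) = 5949147; 5949147 < 10077696? YES
  n = 62: C(62, 5) = 6471002; 6471002 < 10077696? YES
  n = 63: C(63, 5) = 7028847; 7028847 < 10077696? YES
  n = 64: C(64, 5) = 7624512; 7624512 < 10077696? YES
  n = 65: C(65, 5) = 8259888; 8259888 < 10077696? YES
  n = 66: C(66, 5) = 8936928; 8936928 < 10077696? YES
  n = 67: C(67, 5) = 9657648; 9657648 < 10077696? YES
  n = 68: C(68, 5) = 10424128; 10424128 < 10077696? NO
The largest n with C(n, 5) < 10077696 is n = 67 (where E[X] = 67067/69984 ≈ 0.95832). Hence R_6(5) > 67, i.e. R_6(5) ≥ 68.

Largest n = 67; hence R_6(5) > 67.


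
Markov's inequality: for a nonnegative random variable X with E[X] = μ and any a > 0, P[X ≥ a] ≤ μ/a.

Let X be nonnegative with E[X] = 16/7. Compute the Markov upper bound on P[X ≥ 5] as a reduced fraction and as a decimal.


μ = E[X] = 16/7, a = 5.
Markov: P[X ≥ 5] ≤ μ/a = (16/7)/5 = 16/35.
Numerically: ≈ 0.45714.
(Since a = 5 > μ = 2.28571, the bound 16/35 is < 1 and informative.)

P[X ≥ 5] ≤ 16/35 ≈ 0.45714.


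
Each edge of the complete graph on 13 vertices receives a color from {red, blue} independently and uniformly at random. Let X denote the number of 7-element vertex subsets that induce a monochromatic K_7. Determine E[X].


Let X = Σ_S X_S over the C(13, 7) = 1716 subsets S of size 7, where X_S = 1 if the K_7 on S is monochromatic.
For a fixed S, the K_7 on S has C(7, 2) = 21 edges. P[all 21 edges red] = (1/2)^21, and likewise for blue, so P[monochromatic] = 2·(1/2)^21 = 2^{1 − 21} = 1/1048576.
By linearity of expectation: E[X] = C(13, 7) · 2^{1 − 21} = 1716 · 1/1048576 = 429/262144.
Numerically: E[X] ≈ 0.00164.

E[X] = C(13,7)·2^(1−C(7,2)) = 429/262144 ≈ 0.00164.


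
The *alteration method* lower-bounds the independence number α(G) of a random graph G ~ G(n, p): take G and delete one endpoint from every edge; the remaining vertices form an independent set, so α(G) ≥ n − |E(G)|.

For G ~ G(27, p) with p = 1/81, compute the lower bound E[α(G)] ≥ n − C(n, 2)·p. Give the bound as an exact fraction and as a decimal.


E[|E(G)|] = C(27, 2)·p = 351 · (1/81) = 13/3.
E[α(G)] ≥ n − E[|E(G)|] = 27 − 13/3 = 68/3.
Numerically: ≈ 22.666667.
(This is only a lower bound; the true E[α(G)] may be larger.)

E[α(G)] ≥ 68/3 ≈ 22.666667.


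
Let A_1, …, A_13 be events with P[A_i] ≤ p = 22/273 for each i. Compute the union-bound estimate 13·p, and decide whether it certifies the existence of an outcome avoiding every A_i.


Union bound: P[∪_{i=1}^{13} A_i] ≤ Σ_i P[A_i] ≤ 13·p = 13·(22/273) = 22/21.
Numerically: 22/21 ≈ 1.0476190.
Is 22/21 < 1? NO.
Since the bound 22/21 is ≥ 1, the union bound is uninformative here; it does NOT by itself certify existence.

13·p = 22/21 ≈ 1.0476190; existence NOT certified by the union bound.


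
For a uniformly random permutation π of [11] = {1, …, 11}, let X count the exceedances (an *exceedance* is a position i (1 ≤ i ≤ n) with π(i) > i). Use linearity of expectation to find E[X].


Write X = Σ_{i=1}^{11} X_i, where X_i = 1_{π(i) > i}.
For each fixed i, π(i) is uniform over {1, …, 11} (marginal of a uniform permutation), so P[π(i) > i] = (n − i)/n. Summing: Σ_{i=1}^{11} (n − i)/n = (0 + 1 + … + 10)/11 = 11(11 − 1)/(2·11) = (11 − 1)/2.
Hence E[X] = Σ_{i=1}^{11} (11 − i)/11 = 5 ≈ 5.000000.

E[X] = 5 = 5.000000.


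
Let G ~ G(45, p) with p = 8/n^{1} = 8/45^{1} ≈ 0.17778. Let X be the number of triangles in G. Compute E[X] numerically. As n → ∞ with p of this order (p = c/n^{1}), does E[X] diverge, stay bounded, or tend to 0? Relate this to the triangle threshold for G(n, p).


Number of potential triangles: C(45, 3) = 14190.
Each occurs with probability p³ ≈ (0.17778)³ ≈ 5.6186557e-03.
By linearity: E[X] = C(45, 3)·p³ ≈ 14190 · 5.6186557e-03 ≈ 79.72872.
Here α = 1, so p = 8/n is exactly at the triangle threshold p ~ 1/n. Asymptotically E[X] → c³/6 = 8³/6 = 256/3 ≈ 85.33333, a bounded constant. In this regime the triangle count is asymptotically Poisson(c³/6).

E[X] ≈ 79.72872; in regime p = Θ(1/n^{1}) E[X] stays bounded (at the triangle threshold p ~ 1/n).


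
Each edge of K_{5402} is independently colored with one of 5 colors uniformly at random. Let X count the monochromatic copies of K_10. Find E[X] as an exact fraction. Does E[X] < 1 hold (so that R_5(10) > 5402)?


E[X] = C(5402, 10) · 5^{1 − 45} = 5783128765113072203495407534935 · 5^{−44} = 5783128765113072203495407534935/5684341886080801486968994140625.
As a reduced fraction: E[X] = 1156625753022614440699081506987/1136868377216160297393798828125 ≈ 1.0173788.
Is E[X] < 1? NO.
Since E[X] ≥ 1, the first-moment bound is inconclusive at n = 5402; it does NOT by itself certify R_5(10) > 5402.

E[X] = 1156625753022614440699081506987/1136868377216160297393798828125 ≈ 1.0173788; E[X] ≥ 1; first-moment method inconclusive here.


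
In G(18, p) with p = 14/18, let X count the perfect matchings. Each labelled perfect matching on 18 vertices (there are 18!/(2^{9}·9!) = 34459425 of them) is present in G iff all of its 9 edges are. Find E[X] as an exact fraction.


K_18 has 18!/(2^{9}·9!) = 34459425 labelled perfect matchings.
For each such perfect matching H, let X_H = 1 if all 9 edges of H are present in G. Then P[X_H = 1] = p^{9} = (7/9)^{9} = 40353607/387420489.
By linearity: E[X] = Σ_H E[X_H] = 34459425 · p^{9} = 34459425 · 40353607/387420489 = 17167433257975/4782969.
Numerically: E[X] ≈ 3.58928e+06.

E[X] = 34459425 · (7/9)^{9} = 17167433257975/4782969 ≈ 3.58928e+06.


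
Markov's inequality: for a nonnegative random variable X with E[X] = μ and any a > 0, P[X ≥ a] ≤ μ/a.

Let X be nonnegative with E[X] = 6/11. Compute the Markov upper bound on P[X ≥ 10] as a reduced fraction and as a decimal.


μ = E[X] = 6/11, a = 10.
Markov: P[X ≥ 10] ≤ μ/a = (6/11)/10 = 3/55.
Numerically: ≈ 0.05455.
(Since a = 10 > μ = 0.54545, the bound 3/55 is < 1 and informative.)

P[X ≥ 10] ≤ 3/55 ≈ 0.05455.


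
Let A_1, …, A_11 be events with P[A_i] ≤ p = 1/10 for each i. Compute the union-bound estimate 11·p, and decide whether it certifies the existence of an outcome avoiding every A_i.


Union bound: P[∪_{i=1}^{11} A_i] ≤ Σ_i P[A_i] ≤ 11·p = 11·(1/10) = 11/10.
Numerically: 11/10 ≈ 1.10000.
Is 11/10 < 1? NO.
Since the bound 11/10 is ≥ 1, the union bound is uninformative here; it does NOT by itself certify existence.

11·p = 11/10 ≈ 1.10000; existence NOT certified by the union bound.


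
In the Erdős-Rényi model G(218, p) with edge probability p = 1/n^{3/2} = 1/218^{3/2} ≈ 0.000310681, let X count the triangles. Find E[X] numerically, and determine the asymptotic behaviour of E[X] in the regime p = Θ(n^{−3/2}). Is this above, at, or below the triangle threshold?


Number of potential triangles: C(218, 3) = 1703016.
Each occurs with probability p³ ≈ (0.000310681)³ ≈ 2.99878810e-11.
By linearity: E[X] = C(218, 3)·p³ ≈ 1703016 · 2.99878810e-11 ≈ 0.000051.
Since α = 3/2 > 1, p = c/n^{3/2} = o(1/n) is below the triangle threshold p ~ 1/n. Asymptotically E[X] ~ (c³/6)·n^{3(1−α)} = (1³/6)·n^{-1.5} → 0, so by Markov's inequality G has no triangles w.h.p.

E[X] ≈ 0.000051; in regime p = Θ(1/n^{3/2}) E[X] tends to 0 (below the triangle threshold p ~ 1/n).


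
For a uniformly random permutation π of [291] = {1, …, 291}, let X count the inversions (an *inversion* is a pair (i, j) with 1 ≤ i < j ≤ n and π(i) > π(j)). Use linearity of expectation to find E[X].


Write X = Σ X_I over the C(291, 2) = 42195 pairs i < j, with X_I the indicator of one inversion.
There are 42195 indicators.
For each fixed pair i < j, the values π(i) and π(j) are two distinct elements of {1, …, 291} in uniformly random order; by symmetry P[π(i) > π(j)] = 1/2.
By linearity: E[X] = 42195 · (1/2) = C(291, 2) · (1/2) = 42195/2 = 42195/2 ≈ 21097.50000.

E[X] = 42195/2 = 21097.50000.


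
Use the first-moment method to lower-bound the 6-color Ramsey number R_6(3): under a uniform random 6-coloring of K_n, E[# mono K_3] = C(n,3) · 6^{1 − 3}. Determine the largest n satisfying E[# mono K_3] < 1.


We need C(n, 3) · 6^{1 − 3} < 1, i.e. C(n, 3) < 6^{3 − 1} = 36.
Check values of n near the boundary:
  n = 3: C(3, 3) = 1; 1 < 36? YES
  n = 4: C(4, 3) = 4; 4 < 36? YES
  n = 5: C(5, 3) = 10; 10 < 36? YES
  n = 6: C(6, 3) = 20; 20 < 36? YES
  n = 7: C(7, 3) = 35; 35 < 36? YES
  n = 8: C(8, 3) = 56; 56 < 36? NO
  n = 9: C(9, 3) = 84; 84 < 36? NO
The largest n with C(n, 3) < 36 is n = 7 (where E[X] = 35/36 ≈ 0.9722). Hence R_6(3) > 7, i.e. R_6(3) ≥ 8.

Largest n = 7; hence R_6(3) > 7.


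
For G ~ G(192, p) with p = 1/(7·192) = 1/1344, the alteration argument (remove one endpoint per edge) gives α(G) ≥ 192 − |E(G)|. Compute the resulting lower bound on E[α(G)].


E[|E(G)|] = C(192, 2)·p = 18336 · (1/1344) = 191/14.
E[α(G)] ≥ n − E[|E(G)|] = 192 − 191/14 = 2497/14.
Numerically: ≈ 178.3571.
(This is only a lower bound; the true E[α(G)] may be larger.)

E[α(G)] ≥ 2497/14 ≈ 178.3571.


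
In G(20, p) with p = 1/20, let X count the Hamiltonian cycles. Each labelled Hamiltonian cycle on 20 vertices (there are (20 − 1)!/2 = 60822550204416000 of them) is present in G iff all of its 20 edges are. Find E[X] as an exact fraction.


K_20 has (20 − 1)!/2 = 60822550204416000 labelled Hamiltonian cycles.
For each such Hamiltonian cycle H, let X_H = 1 if all 20 edges of H are present in G. Then P[X_H = 1] = p^{20} = (1/20)^{20} = 1/104857600000000000000000000.
By linearity: E[X] = Σ_H E[X_H] = 60822550204416000 · p^{20} = 60822550204416000 · 1/104857600000000000000000000 = 14849255421/25600000000000000000.
Numerically: E[X] ≈ 5.80049e-10.

E[X] = 60822550204416000 · (1/20)^{20} = 14849255421/25600000000000000000 ≈ 5.80049e-10.


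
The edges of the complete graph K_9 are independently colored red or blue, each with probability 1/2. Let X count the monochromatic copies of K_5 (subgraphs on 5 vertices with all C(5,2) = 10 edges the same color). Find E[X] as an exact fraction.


Let X = Σ_S X_S over the C(9, 5) = 126 subsets S of size 5, where X_S = 1 if the K_5 on S is monochromatic.
For a fixed S, the K_5 on S has C(5, 2) = 10 edges. P[all 10 edges red] = (1/2)^10, and likewise for blue, so P[monochromatic] = 2·(1/2)^10 = 2^{1 − 10} = 1/512.
By linearity of expectation: E[X] = C(9, 5) · 2^{1 − 10} = 126 · 1/512 = 63/256.
Numerically: E[X] ≈ 0.2461.

E[X] = C(9,5)·2^(1−C(5,2)) = 63/256 ≈ 0.2461.


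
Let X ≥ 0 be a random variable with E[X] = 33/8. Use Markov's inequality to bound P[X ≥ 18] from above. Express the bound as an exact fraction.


μ = E[X] = 33/8, a = 18.
Markov: P[X ≥ 18] ≤ μ/a = (33/8)/18 = 11/48.
Numerically: ≈ 0.229.
(Since a = 18 > μ = 4.125, the bound 11/48 is < 1 and informative.)

P[X ≥ 18] ≤ 11/48 ≈ 0.229.


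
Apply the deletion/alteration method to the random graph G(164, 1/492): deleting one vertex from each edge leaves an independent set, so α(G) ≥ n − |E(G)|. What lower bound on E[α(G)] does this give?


E[|E(G)|] = C(164, 2)·p = 13366 · (1/492) = 163/6.
E[α(G)] ≥ n − E[|E(G)|] = 164 − 163/6 = 821/6.
Numerically: ≈ 136.833333.
(This is only a lower bound; the true E[α(G)] may be larger.)

E[α(G)] ≥ 821/6 ≈ 136.833333.


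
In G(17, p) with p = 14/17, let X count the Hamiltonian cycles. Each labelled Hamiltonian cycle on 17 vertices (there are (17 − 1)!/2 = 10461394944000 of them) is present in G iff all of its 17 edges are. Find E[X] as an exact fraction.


K_17 has (17 − 1)!/2 = 10461394944000 labelled Hamiltonian cycles.
For each such Hamiltonian cycle H, let X_H = 1 if all 17 edges of H are present in G. Then P[X_H = 1] = p^{17} = (14/17)^{17} = 30491346729331195904/827240261886336764177.
Summing the indicators: E[X] = Σ_H E[X_H] = 10461394944000 · p^{17} = 10461394944000 · 30491346729331195904/827240261886336764177 = 318982020509976309331579109376000/827240261886336764177.
Numerically: E[X] ≈ 3.86e+11.

E[X] = 10461394944000 · (14/17)^{17} = 318982020509976309331579109376000/827240261886336764177 ≈ 3.86e+11.


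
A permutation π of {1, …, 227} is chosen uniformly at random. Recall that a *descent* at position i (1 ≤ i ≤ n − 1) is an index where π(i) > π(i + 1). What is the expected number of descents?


Write X = Σ X_I over i = 1, …, 226, with X_I the indicator of one descent.
There are 226 indicators.
For each fixed i, the pair (π(i), π(i+1)) is a uniformly random ordered pair of distinct values from {1, …, 227}; by symmetry P[π(i) > π(i+1)] = 1/2.
By linearity: E[X] = 226 · (1/2) = (227 − 1) · (1/2) = 113 ≈ 113.00000.

E[X] = 113 = 113.00000.


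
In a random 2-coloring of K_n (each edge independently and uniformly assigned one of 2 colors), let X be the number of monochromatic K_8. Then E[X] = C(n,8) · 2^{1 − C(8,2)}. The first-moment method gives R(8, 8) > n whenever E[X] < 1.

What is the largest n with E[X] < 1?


We need C(n, 8) · 2^{1 − 28} < 1, i.e. C(n, 8) < 2^{28 − 1} = 134217728.
Check values of n near the boundary:
  n = 37: C(37, 8) = 38608020; 38608020 < 134217728? YES
  n = 38: C(38, 8) = 48903492; 48903492 < 134217728? YES
  n = 39: C(39, 8) = 61523748; 61523748 < 134217728? YES
  n = 40: C(40, 8) = 76904685; 76904685 < 134217728? YES
  n = 41: C(41, 8) = 95548245; 95548245 < 134217728? YES
  n = 42: C(42, 8) = 118030185; 118030185 < 134217728? YES
  n = 43: C(43, 8) = 145008513; 145008513 < 134217728? NO
The largest n with C(n, 8) < 134217728 is n = 42 (where E[X] = 118030185/134217728 ≈ 0.8793934). Hence R(8, 8) > 42, i.e. R(8, 8) ≥ 43.

Largest n = 42; hence R(8, 8) > 42.


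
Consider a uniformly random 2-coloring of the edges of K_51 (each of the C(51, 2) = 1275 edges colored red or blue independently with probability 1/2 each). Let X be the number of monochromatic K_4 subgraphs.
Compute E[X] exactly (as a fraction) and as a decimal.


Let X = Σ_S X_S over the C(51, 4) = 249900 subsets S of size 4, where X_S = 1 if the K_4 on S is monochromatic.
For a fixed S, the K_4 on S has C(4, 2) = 6 edges. P[all 6 edges red] = (1/2)^6, and likewise for blue, so P[monochromatic] = 2·(1/2)^6 = 2^{1 − 6} = 1/32.
By linearity: E[X] = C(51, 4) · 2^{1 − 6} = 249900 · 1/32 = 62475/8.
Numerically: E[X] ≈ 7809.3750.

E[X] = C(51,4)·2^(1−C(4,2)) = 62475/8 ≈ 7809.3750.


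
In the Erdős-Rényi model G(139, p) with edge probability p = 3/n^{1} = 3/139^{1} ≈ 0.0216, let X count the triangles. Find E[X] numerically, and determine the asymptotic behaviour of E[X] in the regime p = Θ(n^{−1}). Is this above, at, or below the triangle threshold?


Number of potential triangles: C(139, 3) = 437989.
Each occurs with probability p³ ≈ (0.0216)³ ≈ 1.00535e-05.
By linearity: E[X] = C(139, 3)·p³ ≈ 437989 · 1.00535e-05 ≈ 4.403.
Here α = 1, so p = 3/n is exactly at the triangle threshold p ~ 1/n. Asymptotically E[X] → c³/6 = 3³/6 = 9/2 ≈ 4.500, a bounded constant. In this regime the triangle count is asymptotically Poisson(c³/6).

E[X] ≈ 4.403; in regime p = Θ(1/n^{1}) E[X] stays bounded (at the triangle threshold p ~ 1/n).


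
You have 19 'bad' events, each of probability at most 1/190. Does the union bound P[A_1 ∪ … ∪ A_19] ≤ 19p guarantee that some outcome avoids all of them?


Union bound: P[∪_{i=1}^{19} A_i] ≤ Σ_i P[A_i] ≤ 19·p = 19·(1/190) = 1/10.
Numerically: 1/10 ≈ 0.100000.
Is 1/10 < 1? YES.
Since P[∪ A_i] ≤ 1/10 < 1, the complement has P[∩ A_i^c] ≥ 1 − 1/10 = 9/10 > 0, so some outcome avoids every A_i.

19·p = 1/10 ≈ 0.100000; existence CERTIFIED by the union bound.


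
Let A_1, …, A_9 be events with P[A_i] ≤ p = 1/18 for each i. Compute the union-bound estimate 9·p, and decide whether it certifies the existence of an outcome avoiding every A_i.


Union bound: P[∪_{i=1}^{9} A_i] ≤ Σ_i P[A_i] ≤ 9·p = 9·(1/18) = 1/2.
Numerically: 1/2 ≈ 0.5000000.
Is 1/2 < 1? YES.
Since P[∪ A_i] ≤ 1/2 < 1, the complement has P[∩ A_i^c] ≥ 1 − 1/2 = 1/2 > 0, so some outcome avoids every A_i.

9·p = 1/2 ≈ 0.5000000; existence CERTIFIED by the union bound.


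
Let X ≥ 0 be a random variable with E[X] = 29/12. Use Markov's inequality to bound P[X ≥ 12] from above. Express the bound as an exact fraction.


μ = E[X] = 29/12, a = 12.
Markov: P[X ≥ 12] ≤ μ/a = (29/12)/12 = 29/144.
Numerically: ≈ 0.201.
(Since a = 12 > μ = 2.417, the bound 29/144 is < 1 and informative.)

P[X ≥ 12] ≤ 29/144 ≈ 0.201.


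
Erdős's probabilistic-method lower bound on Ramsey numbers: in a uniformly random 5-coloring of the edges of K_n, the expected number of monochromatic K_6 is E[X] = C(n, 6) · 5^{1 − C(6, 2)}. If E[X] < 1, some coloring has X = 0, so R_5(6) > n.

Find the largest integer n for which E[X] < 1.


We need C(n, 6) · 5^{1 − 15} < 1, i.e. C(n, 6) < 5^{15 − 1} = 6103515625.
Check values of n near the boundary:
  n = 127: C(127, 6) = 5169379425; 5169379425 < 6103515625? YES
  n = 128: C(128, 6) = 5423611200; 5423611200 < 6103515625? YES
  n = 129: C(129, 6) = 5688177600; 5688177600 < 6103515625? YES
  n = 130: C(130, 6) = 5963412000; 5963412000 < 6103515625? YES
  n = 131: C(131, 6) = 6249655776; 6249655776 < 6103515625? NO
  n = 132: C(132, 6) = 6547258432; 6547258432 < 6103515625? NO
The largest n with C(n, 6) < 6103515625 is n = 130 (where E[X] = 47707296/48828125 ≈ 0.977). Hence R_5(6) > 130, i.e. R_5(6) ≥ 131.

Largest n = 130; hence R_5(6) > 130.


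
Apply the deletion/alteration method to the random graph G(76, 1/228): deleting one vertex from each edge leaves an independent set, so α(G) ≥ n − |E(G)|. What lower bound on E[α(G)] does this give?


E[|E(G)|] = C(76, 2)·p = 2850 · (1/228) = 25/2.
E[α(G)] ≥ n − E[|E(G)|] = 76 − 25/2 = 127/2.
Numerically: ≈ 63.5000.
(This is only a lower bound; the true E[α(G)] may be larger.)

E[α(G)] ≥ 127/2 ≈ 63.5000.


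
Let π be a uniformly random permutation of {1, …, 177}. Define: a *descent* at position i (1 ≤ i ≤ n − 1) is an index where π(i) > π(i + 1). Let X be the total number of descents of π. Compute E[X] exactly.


Write X = Σ X_I over i = 1, …, 176, with X_I the indicator of one descent.
There are 176 indicators.
For each fixed i, the pair (π(i), π(i+1)) is a uniformly random ordered pair of distinct values from {1, …, 177}; by symmetry P[π(i) > π(i+1)] = 1/2.
By linearity: E[X] = 176 · (1/2) = (177 − 1) · (1/2) = 88 ≈ 88.0000.

E[X] = 88 = 88.0000.
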